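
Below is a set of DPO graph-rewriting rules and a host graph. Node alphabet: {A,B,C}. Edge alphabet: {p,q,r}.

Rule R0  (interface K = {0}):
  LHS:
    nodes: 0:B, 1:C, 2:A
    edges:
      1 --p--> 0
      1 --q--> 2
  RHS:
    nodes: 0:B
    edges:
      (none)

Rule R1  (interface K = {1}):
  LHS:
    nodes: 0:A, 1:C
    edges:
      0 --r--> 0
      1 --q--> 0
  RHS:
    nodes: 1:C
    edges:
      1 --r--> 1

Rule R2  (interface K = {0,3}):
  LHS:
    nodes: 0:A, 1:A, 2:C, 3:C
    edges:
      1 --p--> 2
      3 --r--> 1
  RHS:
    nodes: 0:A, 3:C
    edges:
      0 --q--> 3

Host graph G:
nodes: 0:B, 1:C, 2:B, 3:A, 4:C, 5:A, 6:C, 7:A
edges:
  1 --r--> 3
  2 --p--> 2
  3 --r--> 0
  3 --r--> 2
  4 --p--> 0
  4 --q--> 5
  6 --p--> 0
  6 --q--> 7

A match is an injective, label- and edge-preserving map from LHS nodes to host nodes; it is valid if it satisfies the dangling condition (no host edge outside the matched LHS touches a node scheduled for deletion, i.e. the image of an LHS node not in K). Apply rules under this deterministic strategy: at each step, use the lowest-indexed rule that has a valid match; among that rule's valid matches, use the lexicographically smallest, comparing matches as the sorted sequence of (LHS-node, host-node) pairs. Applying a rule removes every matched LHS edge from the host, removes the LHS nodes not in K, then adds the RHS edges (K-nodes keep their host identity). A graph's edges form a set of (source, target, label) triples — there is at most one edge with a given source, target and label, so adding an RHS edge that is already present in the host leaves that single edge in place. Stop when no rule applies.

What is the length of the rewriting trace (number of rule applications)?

[0] host  ⇒  8 nodes, 8 edges  {1-r->3 2-p->2 3-r->0 3-r->2 4-p->0 4-q->5 6-p->0 6-q->7}
[1] R0 @ {0↦0, 1↦4, 2↦5}  ⇒  6 nodes, 6 edges  {1-r->3 2-p->2 3-r->0 3-r->2 6-p->0 6-q->7}
[2] R0 @ {0↦0, 1↦6, 2↦7}  ⇒  4 nodes, 4 edges  {1-r->3 2-p->2 3-r->0 3-r->2}
final graph: no rule applies after step 2

Answer: 2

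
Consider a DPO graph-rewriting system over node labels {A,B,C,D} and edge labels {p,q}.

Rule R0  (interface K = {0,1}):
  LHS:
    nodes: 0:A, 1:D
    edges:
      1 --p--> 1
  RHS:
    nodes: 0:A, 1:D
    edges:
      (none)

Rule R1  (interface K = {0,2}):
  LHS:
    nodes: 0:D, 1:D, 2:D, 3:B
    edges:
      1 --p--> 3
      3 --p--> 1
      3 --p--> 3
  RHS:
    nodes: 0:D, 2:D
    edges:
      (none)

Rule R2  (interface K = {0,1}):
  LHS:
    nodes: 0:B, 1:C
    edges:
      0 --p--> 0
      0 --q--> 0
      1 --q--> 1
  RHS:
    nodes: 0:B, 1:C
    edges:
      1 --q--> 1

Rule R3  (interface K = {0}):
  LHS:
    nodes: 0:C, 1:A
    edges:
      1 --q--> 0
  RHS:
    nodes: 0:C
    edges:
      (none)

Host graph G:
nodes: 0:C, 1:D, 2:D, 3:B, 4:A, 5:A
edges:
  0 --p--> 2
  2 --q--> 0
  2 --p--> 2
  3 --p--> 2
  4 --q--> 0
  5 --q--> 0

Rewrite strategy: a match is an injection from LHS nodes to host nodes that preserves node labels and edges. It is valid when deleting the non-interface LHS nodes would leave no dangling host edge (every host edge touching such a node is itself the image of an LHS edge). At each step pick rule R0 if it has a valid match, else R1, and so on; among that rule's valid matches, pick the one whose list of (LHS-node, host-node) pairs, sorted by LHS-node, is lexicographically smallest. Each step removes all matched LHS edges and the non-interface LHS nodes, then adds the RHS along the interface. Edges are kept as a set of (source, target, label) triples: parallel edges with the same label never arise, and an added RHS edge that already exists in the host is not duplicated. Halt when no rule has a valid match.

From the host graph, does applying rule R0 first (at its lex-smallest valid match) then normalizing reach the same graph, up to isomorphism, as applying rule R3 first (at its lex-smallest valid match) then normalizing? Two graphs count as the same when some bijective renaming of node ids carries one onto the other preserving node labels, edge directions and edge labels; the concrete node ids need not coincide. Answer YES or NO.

Answer: YES

Rewrite trace:
branch R0-first: apply at {0↦4, 1↦2} → |E|=5, then 2 more step(s) → NF |V|=4 |E|=3 V={0:C, 1:D, 2:D, 3:B} E=0-p->2 2-q->0 3-p->2
branch R3-first: apply at {0↦0, 1↦4} → |E|=5, then 2 more step(s) → NF |V|=4 |E|=3 V={0:C, 1:D, 2:D, 3:B} E=0-p->2 2-q->0 3-p->2
graphs isomorphic (equal up to label-preserving node renaming)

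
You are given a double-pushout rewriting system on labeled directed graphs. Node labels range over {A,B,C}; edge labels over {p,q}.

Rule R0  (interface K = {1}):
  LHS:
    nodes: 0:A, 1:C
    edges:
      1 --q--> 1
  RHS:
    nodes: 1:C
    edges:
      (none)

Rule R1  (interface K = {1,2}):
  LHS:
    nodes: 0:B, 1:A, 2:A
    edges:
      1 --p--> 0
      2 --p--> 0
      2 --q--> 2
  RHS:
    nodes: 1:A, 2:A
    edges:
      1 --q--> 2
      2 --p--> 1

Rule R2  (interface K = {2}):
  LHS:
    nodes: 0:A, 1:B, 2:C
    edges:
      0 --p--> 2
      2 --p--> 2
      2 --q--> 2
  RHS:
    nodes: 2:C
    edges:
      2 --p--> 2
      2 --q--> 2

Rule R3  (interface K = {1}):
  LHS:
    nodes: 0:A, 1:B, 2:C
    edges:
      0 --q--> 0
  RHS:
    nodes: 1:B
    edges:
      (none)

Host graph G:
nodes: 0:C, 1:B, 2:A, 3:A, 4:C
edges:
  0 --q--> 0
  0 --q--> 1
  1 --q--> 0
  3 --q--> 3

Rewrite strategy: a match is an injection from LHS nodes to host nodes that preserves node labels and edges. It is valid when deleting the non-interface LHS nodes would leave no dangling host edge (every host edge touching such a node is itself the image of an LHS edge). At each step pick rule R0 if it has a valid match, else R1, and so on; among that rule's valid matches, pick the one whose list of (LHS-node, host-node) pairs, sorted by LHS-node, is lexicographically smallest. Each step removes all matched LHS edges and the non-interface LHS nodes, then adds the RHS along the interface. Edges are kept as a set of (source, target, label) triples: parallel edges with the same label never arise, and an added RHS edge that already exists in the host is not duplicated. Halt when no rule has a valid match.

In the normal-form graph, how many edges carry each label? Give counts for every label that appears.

Answer: q:2

Derivation:
start.  V:5 E:4  edges: 0-q->0 0-q->1 1-q->0 3-q->3
1. fire R0 via {0↦2, 1↦0}  →  V:4 E:3  edges: 0-q->1 1-q->0 3-q->3
2. fire R3 via {0↦3, 1↦1, 2↦4}  →  V:2 E:2  edges: 0-q->1 1-q->0
halt: no rule applies after step 2
NF edges: [(0, 1, 'q'), (1, 0, 'q')]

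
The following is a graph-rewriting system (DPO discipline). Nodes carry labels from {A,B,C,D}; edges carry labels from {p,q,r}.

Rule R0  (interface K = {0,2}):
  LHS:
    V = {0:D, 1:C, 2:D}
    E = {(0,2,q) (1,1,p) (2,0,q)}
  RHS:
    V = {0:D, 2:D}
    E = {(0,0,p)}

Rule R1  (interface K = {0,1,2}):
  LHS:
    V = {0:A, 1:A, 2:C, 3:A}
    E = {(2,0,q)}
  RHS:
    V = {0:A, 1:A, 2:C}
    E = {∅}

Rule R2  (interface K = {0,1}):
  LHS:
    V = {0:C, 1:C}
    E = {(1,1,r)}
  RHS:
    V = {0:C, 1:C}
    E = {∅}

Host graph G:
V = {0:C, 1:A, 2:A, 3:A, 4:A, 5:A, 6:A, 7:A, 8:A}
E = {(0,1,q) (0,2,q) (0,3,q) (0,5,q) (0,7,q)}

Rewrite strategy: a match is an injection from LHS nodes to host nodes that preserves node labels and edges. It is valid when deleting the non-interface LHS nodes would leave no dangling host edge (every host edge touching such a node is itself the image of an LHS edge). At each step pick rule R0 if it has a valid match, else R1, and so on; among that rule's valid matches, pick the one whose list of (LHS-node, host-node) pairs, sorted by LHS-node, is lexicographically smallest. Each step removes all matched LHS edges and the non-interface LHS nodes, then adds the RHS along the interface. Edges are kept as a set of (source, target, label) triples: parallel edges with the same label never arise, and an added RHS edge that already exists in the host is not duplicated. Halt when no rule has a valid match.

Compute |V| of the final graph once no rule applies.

start.  V:9 E:5  edges: 0-q->1 0-q->2 0-q->3 0-q->5 0-q->7
1. fire R1 via {0↦1, 1↦2, 2↦0, 3↦4}  →  V:8 E:4  edges: 0-q->2 0-q->3 0-q->5 0-q->7
2. fire R1 via {0↦2, 1↦1, 2↦0, 3↦6}  →  V:7 E:3  edges: 0-q->3 0-q->5 0-q->7
3. fire R1 via {0↦3, 1↦1, 2↦0, 3↦2}  →  V:6 E:2  edges: 0-q->5 0-q->7
4. fire R1 via {0↦5, 1↦1, 2↦0, 3↦3}  →  V:5 E:1  edges: 0-q->7
5. fire R1 via {0↦7, 1↦1, 2↦0, 3↦5}  →  V:4 E:0  edges: ∅
normal form: no rule applies after step 5
NF nodes: {0:C, 1:A, 7:A, 8:A}

Answer: 4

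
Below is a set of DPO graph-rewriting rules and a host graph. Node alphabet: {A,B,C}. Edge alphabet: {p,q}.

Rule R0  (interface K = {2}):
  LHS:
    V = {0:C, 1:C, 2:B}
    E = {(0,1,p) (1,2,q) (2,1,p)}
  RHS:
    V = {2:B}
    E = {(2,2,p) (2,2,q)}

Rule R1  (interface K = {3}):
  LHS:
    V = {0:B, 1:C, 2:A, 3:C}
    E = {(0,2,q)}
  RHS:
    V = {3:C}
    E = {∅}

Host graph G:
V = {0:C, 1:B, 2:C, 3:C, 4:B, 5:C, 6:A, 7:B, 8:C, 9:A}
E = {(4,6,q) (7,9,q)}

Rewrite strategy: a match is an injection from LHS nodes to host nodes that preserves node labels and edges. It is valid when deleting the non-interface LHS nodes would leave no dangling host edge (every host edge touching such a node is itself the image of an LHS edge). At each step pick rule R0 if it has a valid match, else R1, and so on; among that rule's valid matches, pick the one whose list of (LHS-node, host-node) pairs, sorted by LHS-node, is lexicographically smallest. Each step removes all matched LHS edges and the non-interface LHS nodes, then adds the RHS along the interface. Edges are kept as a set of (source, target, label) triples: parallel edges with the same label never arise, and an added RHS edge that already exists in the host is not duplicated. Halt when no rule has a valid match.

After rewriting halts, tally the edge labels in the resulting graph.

Answer: (no edges)

Steps:
start.  V:10 E:2  edges: 4-q->6 7-q->9
1. fire R1 via {0↦4, 1↦0, 2↦6, 3↦2}  →  V:7 E:1  edges: 7-q->9
2. fire R1 via {0↦7, 1↦2, 2↦9, 3↦3}  →  V:4 E:0  edges: ∅
halt: no rule applies after step 2
NF edges: []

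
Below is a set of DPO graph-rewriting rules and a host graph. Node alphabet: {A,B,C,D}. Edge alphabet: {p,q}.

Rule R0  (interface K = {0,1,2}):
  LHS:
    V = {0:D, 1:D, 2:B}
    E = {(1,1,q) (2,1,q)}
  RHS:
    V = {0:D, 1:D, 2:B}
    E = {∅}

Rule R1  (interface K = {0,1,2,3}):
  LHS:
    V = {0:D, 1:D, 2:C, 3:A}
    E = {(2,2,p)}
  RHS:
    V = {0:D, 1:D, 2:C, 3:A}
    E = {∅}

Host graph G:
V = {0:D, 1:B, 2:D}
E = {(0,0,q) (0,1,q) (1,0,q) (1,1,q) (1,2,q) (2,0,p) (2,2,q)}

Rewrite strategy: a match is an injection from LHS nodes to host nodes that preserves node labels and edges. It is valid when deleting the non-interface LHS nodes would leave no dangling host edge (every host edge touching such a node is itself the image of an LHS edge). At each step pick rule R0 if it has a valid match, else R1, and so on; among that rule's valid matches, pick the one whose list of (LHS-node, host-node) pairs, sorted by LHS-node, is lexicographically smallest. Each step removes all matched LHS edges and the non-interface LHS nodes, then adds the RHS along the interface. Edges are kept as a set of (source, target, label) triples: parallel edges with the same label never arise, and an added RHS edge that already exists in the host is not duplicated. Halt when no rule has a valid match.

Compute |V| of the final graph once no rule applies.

start.  V:3 E:7  edges: 0-q->0 0-q->1 1-q->0 1-q->1 1-q->2 2-p->0 2-q->2
1. fire R0 via {0↦0, 1↦2, 2↦1}  →  V:3 E:5  edges: 0-q->0 0-q->1 1-q->0 1-q->1 2-p->0
2. fire R0 via {0↦2, 1↦0, 2↦1}  →  V:3 E:3  edges: 0-q->1 1-q->1 2-p->0
final graph: no rule applies after step 2
NF nodes: {0:D, 1:B, 2:D}

Answer: 3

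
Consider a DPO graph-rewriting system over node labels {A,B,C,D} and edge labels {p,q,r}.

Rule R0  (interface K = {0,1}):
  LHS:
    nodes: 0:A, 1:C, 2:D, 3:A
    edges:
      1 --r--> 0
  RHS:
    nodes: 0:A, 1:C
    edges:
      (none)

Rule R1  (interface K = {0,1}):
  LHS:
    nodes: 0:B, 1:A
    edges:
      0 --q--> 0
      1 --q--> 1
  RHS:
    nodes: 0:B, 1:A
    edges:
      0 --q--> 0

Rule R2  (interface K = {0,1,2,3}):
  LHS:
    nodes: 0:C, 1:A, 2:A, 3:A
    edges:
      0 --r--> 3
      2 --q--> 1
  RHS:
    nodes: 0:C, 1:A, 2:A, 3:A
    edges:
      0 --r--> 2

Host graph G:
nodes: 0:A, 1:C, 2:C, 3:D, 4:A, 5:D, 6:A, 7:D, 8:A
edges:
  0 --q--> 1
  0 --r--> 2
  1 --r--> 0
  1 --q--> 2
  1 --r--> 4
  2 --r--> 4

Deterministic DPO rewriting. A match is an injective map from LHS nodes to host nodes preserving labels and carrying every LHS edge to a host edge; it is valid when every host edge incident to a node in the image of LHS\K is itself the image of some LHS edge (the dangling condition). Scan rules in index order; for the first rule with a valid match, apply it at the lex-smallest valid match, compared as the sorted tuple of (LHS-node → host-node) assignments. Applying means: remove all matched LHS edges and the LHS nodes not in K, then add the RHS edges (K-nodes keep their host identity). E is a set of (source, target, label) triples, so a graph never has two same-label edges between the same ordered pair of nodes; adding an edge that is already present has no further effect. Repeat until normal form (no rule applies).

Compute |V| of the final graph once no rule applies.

Answer: 5

Derivation:
[0] host  ⇒  9 nodes, 6 edges  {0-q->1 0-r->2 1-r->0 1-q->2 1-r->4 2-r->4}
[1] R0 @ {0↦0, 1↦1, 2↦3, 3↦6}  ⇒  7 nodes, 5 edges  {0-q->1 0-r->2 1-q->2 1-r->4 2-r->4}
[2] R0 @ {0↦4, 1↦1, 2↦5, 3↦8}  ⇒  5 nodes, 4 edges  {0-q->1 0-r->2 1-q->2 2-r->4}
final graph: no rule applies after step 2
NF nodes: {0:A, 1:C, 2:C, 4:A, 7:D}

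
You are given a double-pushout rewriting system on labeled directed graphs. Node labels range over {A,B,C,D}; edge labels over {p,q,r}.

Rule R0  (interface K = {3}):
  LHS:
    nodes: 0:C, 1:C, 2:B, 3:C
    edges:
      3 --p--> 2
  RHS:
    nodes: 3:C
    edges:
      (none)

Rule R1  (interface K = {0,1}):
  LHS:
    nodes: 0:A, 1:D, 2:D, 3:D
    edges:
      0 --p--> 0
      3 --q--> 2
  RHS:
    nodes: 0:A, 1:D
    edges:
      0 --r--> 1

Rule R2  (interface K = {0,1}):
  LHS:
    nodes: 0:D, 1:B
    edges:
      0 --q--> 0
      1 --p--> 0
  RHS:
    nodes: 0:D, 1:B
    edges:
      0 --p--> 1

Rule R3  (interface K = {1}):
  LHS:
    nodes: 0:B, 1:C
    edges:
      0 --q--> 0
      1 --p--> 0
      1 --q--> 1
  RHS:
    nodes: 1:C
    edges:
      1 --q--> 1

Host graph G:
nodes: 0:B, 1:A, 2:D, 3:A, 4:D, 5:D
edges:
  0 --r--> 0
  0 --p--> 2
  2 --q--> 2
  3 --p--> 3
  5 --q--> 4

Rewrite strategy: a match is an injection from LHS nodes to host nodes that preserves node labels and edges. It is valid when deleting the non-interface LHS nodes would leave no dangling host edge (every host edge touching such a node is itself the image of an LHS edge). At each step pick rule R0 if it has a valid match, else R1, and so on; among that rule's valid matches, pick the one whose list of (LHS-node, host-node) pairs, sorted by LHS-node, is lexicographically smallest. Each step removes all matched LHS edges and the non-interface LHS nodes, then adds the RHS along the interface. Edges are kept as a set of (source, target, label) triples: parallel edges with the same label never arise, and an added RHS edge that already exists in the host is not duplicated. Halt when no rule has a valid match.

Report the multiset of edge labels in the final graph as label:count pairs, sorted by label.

Answer: p:1 r:2

Derivation:
initial: |V|=6 |E|=5  E = 0-r->0 0-p->2 2-q->2 3-p->3 5-q->4
step 1: apply R1 at {0↦3, 1↦2, 2↦4, 3↦5}  → |V|=4 |E|=4  E = 0-r->0 0-p->2 2-q->2 3-r->2
step 2: apply R2 at {0↦2, 1↦0}  → |V|=4 |E|=3  E = 0-r->0 2-p->0 3-r->2
final graph: no rule applies after step 2
NF edges: [(0, 0, 'r'), (2, 0, 'p'), (3, 2, 'r')]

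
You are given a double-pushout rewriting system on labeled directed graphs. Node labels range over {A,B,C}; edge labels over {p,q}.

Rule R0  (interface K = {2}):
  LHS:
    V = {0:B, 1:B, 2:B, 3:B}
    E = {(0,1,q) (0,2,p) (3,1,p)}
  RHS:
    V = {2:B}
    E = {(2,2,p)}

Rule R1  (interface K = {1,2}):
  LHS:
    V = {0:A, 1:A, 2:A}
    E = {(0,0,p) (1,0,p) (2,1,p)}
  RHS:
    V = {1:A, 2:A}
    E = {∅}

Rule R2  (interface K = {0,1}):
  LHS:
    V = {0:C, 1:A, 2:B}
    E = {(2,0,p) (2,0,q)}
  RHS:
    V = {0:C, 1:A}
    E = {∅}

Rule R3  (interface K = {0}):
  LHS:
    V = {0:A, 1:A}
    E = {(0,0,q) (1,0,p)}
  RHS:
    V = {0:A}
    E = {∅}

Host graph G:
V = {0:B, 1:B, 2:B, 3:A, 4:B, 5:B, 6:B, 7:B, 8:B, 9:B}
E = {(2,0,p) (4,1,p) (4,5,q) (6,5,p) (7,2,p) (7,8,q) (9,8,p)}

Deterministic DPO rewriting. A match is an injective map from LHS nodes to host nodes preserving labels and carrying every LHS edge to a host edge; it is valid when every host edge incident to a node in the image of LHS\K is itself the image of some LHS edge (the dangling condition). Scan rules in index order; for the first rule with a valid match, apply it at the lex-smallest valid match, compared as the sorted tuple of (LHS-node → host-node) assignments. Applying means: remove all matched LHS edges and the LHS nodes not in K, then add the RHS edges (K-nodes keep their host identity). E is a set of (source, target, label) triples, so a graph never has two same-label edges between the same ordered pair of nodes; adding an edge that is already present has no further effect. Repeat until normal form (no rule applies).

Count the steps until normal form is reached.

initial: |V|=10 |E|=7  E = 2-p->0 4-p->1 4-q->5 6-p->5 7-p->2 7-q->8 9-p->8
step 1: apply R0 at {0↦4, 1↦5, 2↦1, 3↦6}  → |V|=7 |E|=5  E = 1-p->1 2-p->0 7-p->2 7-q->8 9-p->8
step 2: apply R0 at {0↦7, 1↦8, 2↦2, 3↦9}  → |V|=4 |E|=3  E = 1-p->1 2-p->0 2-p->2
halt: no rule applies after step 2

Answer: 2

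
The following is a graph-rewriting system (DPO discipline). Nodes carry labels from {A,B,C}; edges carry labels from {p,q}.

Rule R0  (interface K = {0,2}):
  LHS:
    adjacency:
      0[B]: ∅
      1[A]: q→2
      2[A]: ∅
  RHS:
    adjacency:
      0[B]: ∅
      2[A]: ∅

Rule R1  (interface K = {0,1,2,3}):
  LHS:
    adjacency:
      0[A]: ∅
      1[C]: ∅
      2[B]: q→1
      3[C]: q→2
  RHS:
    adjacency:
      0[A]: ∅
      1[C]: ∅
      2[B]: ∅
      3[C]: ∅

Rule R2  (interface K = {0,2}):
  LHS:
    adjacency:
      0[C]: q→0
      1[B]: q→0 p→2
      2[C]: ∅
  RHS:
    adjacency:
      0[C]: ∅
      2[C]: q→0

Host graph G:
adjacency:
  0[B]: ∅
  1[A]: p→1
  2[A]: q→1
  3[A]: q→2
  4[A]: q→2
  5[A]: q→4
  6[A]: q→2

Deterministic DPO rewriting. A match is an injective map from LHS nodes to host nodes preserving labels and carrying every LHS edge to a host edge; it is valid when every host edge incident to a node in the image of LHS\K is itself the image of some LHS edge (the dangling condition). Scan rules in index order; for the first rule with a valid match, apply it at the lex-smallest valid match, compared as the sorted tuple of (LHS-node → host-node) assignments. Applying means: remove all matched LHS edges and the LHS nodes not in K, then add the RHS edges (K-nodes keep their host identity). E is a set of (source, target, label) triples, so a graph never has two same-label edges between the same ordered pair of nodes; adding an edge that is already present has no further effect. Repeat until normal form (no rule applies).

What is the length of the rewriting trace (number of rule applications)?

Answer: 5

Rewrite trace:
[0] host  ⇒  7 nodes, 6 edges  {1-p->1 2-q->1 3-q->2 4-q->2 5-q->4 6-q->2}
[1] R0 @ {0↦0, 1↦3, 2↦2}  ⇒  6 nodes, 5 edges  {1-p->1 2-q->1 4-q->2 5-q->4 6-q->2}
[2] R0 @ {0↦0, 1↦5, 2↦4}  ⇒  5 nodes, 4 edges  {1-p->1 2-q->1 4-q->2 6-q->2}
[3] R0 @ {0↦0, 1↦4, 2↦2}  ⇒  4 nodes, 3 edges  {1-p->1 2-q->1 6-q->2}
[4] R0 @ {0↦0, 1↦6, 2↦2}  ⇒  3 nodes, 2 edges  {1-p->1 2-q->1}
[5] R0 @ {0↦0, 1↦2, 2↦1}  ⇒  2 nodes, 1 edges  {1-p->1}
halt: no rule applies after step 5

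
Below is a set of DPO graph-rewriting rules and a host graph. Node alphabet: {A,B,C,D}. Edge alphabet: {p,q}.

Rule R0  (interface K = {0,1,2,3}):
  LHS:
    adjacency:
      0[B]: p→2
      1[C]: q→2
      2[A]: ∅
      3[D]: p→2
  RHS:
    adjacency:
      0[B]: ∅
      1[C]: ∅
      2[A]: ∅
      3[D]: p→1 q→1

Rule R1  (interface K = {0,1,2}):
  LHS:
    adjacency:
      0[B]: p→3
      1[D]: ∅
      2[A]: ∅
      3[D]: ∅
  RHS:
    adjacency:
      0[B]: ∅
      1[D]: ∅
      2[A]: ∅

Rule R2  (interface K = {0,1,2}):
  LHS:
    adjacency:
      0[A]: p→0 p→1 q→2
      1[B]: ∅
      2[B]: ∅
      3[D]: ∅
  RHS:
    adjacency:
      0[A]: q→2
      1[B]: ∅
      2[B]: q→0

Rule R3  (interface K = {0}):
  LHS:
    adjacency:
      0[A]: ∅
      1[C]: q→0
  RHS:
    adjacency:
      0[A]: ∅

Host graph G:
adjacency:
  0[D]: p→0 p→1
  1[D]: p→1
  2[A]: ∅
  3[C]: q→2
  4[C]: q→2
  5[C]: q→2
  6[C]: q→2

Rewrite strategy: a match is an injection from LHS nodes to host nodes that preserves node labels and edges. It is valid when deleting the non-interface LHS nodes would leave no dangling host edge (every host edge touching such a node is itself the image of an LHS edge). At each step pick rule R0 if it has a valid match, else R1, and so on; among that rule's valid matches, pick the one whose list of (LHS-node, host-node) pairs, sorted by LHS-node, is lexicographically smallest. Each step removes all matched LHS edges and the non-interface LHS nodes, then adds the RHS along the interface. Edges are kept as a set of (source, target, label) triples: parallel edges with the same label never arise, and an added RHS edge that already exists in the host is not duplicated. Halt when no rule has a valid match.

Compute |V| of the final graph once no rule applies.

start.  V:7 E:7  edges: 0-p->0 0-p->1 1-p->1 3-q->2 4-q->2 5-q->2 6-q->2
1. fire R3 via {0↦2, 1↦3}  →  V:6 E:6  edges: 0-p->0 0-p->1 1-p->1 4-q->2 5-q->2 6-q->2
2. fire R3 via {0↦2, 1↦4}  →  V:5 E:5  edges: 0-p->0 0-p->1 1-p->1 5-q->2 6-q->2
3. fire R3 via {0↦2, 1↦5}  →  V:4 E:4  edges: 0-p->0 0-p->1 1-p->1 6-q->2
4. fire R3 via {0↦2, 1↦6}  →  V:3 E:3  edges: 0-p->0 0-p->1 1-p->1
halt: no rule applies after step 4
NF nodes: {0:D, 1:D, 2:A}

Answer: 3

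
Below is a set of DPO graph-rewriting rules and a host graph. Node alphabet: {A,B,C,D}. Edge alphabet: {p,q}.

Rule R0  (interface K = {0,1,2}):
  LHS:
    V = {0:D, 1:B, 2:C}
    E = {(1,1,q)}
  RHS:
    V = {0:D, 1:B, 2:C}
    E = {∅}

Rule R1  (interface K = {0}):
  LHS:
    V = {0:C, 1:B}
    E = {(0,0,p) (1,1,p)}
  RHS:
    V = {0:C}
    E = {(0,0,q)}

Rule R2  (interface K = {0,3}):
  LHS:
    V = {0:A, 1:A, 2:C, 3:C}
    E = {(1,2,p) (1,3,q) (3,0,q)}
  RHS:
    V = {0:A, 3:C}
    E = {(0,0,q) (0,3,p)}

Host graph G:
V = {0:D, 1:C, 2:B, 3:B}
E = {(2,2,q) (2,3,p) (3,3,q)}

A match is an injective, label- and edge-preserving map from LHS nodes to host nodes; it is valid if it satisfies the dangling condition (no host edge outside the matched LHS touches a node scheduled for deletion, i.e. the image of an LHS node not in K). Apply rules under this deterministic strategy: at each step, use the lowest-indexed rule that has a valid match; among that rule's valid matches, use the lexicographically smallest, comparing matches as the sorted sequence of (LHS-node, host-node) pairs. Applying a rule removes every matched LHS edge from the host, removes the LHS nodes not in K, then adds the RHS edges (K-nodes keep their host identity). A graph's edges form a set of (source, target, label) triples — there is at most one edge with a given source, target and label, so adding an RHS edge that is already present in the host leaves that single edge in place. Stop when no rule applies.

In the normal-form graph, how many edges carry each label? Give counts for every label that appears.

[0] host  ⇒  4 nodes, 3 edges  {2-q->2 2-p->3 3-q->3}
[1] R0 @ {0↦0, 1↦2, 2↦1}  ⇒  4 nodes, 2 edges  {2-p->3 3-q->3}
[2] R0 @ {0↦0, 1↦3, 2↦1}  ⇒  4 nodes, 1 edges  {2-p->3}
final graph: no rule applies after step 2
NF edges: [(2, 3, 'p')]

Answer: p:1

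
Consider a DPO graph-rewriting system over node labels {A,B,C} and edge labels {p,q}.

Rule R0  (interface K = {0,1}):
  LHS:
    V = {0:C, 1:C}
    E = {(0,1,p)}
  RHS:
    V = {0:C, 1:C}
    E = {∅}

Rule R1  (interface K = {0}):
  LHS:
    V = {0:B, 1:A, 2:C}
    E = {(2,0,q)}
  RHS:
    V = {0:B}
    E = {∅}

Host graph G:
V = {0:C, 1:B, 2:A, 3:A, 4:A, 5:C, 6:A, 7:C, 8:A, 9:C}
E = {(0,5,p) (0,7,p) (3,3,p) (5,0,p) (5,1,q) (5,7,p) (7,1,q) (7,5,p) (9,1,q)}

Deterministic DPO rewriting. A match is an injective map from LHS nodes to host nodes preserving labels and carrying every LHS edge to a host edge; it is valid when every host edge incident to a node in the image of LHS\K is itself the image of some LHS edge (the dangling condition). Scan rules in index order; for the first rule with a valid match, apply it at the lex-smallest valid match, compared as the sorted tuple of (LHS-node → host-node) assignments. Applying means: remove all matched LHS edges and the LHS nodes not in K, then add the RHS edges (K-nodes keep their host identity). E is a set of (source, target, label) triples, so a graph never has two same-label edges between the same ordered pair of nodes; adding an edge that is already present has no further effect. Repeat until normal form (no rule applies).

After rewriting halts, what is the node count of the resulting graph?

Answer: 4

Derivation:
[0] host  ⇒  10 nodes, 9 edges  {0-p->5 0-p->7 3-p->3 5-p->0 5-q->1 5-p->7 7-q->1 7-p->5 9-q->1}
[1] R0 @ {0↦0, 1↦5}  ⇒  10 nodes, 8 edges  {0-p->7 3-p->3 5-p->0 5-q->1 5-p->7 7-q->1 7-p->5 9-q->1}
[2] R0 @ {0↦0, 1↦7}  ⇒  10 nodes, 7 edges  {3-p->3 5-p->0 5-q->1 5-p->7 7-q->1 7-p->5 9-q->1}
[3] R0 @ {0↦5, 1↦0}  ⇒  10 nodes, 6 edges  {3-p->3 5-q->1 5-p->7 7-q->1 7-p->5 9-q->1}
[4] R0 @ {0↦5, 1↦7}  ⇒  10 nodes, 5 edges  {3-p->3 5-q->1 7-q->1 7-p->5 9-q->1}
[5] R0 @ {0↦7, 1↦5}  ⇒  10 nodes, 4 edges  {3-p->3 5-q->1 7-q->1 9-q->1}
[6] R1 @ {0↦1, 1↦2, 2↦5}  ⇒  8 nodes, 3 edges  {3-p->3 7-q->1 9-q->1}
[7] R1 @ {0↦1, 1↦4, 2↦7}  ⇒  6 nodes, 2 edges  {3-p->3 9-q->1}
[8] R1 @ {0↦1, 1↦6, 2↦9}  ⇒  4 nodes, 1 edges  {3-p->3}
normal form: no rule applies after step 8
NF nodes: {0:C, 1:B, 3:A, 8:A}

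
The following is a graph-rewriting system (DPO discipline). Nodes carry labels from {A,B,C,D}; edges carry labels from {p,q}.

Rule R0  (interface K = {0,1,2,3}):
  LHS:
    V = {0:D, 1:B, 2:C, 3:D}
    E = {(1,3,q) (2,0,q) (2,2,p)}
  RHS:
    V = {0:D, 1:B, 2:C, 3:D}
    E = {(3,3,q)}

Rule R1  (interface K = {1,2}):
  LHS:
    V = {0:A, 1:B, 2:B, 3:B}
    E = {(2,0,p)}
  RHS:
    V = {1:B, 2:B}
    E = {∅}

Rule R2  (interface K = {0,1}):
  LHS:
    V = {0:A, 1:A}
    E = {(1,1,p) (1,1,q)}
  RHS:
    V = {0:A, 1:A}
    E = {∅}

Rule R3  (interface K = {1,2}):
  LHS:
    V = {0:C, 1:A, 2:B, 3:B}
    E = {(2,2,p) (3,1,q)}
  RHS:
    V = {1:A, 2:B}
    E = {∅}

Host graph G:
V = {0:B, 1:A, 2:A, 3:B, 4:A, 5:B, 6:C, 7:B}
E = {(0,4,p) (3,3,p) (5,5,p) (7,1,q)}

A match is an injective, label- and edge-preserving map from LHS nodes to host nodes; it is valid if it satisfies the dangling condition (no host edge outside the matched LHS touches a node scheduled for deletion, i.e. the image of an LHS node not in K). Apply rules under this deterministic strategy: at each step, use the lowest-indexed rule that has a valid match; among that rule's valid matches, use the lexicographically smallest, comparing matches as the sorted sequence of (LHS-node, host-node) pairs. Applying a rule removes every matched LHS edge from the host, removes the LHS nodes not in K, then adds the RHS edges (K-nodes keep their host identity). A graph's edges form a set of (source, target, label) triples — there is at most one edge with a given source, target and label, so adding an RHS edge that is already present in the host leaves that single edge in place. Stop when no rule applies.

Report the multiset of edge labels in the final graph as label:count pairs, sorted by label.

Answer: p:1

Steps:
start.  V:8 E:4  edges: 0-p->4 3-p->3 5-p->5 7-q->1
1. fire R3 via {0↦6, 1↦1, 2↦3, 3↦7}  →  V:6 E:2  edges: 0-p->4 5-p->5
2. fire R1 via {0↦4, 1↦5, 2↦0, 3↦3}  →  V:4 E:1  edges: 5-p->5
halt: no rule applies after step 2
NF edges: [(5, 5, 'p')]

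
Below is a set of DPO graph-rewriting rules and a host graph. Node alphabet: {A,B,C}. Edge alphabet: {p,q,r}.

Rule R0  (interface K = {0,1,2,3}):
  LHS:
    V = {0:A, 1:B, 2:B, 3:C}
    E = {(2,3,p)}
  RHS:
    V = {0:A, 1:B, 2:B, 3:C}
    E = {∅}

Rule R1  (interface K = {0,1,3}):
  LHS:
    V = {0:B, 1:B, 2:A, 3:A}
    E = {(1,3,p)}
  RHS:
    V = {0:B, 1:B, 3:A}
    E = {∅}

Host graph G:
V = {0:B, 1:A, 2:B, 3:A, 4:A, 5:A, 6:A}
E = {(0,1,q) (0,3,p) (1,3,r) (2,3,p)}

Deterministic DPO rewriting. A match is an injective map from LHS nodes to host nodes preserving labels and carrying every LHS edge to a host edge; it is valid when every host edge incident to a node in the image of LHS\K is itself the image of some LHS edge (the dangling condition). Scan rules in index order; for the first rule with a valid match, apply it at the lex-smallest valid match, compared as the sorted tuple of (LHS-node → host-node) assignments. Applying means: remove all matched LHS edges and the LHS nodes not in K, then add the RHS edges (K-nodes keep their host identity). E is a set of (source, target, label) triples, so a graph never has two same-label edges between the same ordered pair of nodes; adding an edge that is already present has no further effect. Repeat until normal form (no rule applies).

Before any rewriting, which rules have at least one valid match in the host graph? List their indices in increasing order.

Answer: [R1]

Rewrite trace:
R0: no valid match — LHS pattern not found
R1: 6 valid matches — {0↦0, 1↦2, 2↦4, 3↦3}, {0↦0, 1↦2, 2↦5, 3↦3}, {0↦0, 1↦2, 2↦6, 3↦3} (+3 more)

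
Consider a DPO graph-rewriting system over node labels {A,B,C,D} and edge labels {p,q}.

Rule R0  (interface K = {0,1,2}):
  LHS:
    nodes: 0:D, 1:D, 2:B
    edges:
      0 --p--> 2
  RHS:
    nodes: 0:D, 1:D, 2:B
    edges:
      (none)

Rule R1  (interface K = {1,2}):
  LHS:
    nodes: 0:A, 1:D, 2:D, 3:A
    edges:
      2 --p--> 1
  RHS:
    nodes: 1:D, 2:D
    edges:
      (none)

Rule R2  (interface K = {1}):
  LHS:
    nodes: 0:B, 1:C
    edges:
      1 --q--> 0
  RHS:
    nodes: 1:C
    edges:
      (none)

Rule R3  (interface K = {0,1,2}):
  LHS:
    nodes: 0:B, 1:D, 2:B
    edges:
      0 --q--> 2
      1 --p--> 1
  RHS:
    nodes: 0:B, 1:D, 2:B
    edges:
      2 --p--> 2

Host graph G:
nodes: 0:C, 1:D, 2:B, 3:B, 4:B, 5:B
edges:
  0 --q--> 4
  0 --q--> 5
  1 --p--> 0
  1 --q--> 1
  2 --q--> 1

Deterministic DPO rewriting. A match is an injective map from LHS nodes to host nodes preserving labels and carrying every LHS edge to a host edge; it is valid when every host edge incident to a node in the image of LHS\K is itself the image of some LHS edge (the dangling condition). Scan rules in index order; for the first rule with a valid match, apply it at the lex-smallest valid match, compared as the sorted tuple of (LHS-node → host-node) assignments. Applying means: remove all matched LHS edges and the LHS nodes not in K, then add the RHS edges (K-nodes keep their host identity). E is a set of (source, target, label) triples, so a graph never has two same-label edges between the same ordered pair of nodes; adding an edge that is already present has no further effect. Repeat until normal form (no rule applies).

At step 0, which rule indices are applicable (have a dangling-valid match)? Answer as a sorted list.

R0: no valid match — LHS pattern not found
R1: no valid match — LHS pattern not found
R2: 2 valid matches — {0↦4, 1↦0}, {0↦5, 1↦0}
R3: no valid match — LHS pattern not found

Answer: [R2]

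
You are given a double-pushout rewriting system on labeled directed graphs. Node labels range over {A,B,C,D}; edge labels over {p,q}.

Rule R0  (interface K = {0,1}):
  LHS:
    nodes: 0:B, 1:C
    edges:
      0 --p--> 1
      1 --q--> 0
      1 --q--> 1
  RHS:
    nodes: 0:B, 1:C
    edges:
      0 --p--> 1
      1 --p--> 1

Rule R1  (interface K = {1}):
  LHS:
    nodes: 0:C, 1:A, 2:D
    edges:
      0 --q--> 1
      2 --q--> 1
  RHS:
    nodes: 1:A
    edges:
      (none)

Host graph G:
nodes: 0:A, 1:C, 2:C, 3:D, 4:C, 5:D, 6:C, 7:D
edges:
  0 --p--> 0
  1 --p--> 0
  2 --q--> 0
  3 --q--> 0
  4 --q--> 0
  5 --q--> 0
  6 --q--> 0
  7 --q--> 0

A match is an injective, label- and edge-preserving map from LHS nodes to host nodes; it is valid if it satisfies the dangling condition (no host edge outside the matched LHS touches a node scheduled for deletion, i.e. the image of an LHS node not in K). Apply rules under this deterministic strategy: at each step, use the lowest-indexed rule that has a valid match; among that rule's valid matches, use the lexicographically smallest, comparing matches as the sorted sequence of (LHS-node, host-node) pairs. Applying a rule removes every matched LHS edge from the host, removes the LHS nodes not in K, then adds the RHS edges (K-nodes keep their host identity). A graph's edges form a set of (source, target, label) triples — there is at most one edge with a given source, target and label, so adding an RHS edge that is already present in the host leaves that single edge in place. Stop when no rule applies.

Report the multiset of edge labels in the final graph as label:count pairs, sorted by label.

start.  V:8 E:8  edges: 0-p->0 1-p->0 2-q->0 3-q->0 4-q->0 5-q->0 6-q->0 7-q->0
1. fire R1 via {0↦2, 1↦0, 2↦3}  →  V:6 E:6  edges: 0-p->0 1-p->0 4-q->0 5-q->0 6-q->0 7-q->0
2. fire R1 via {0↦4, 1↦0, 2↦5}  →  V:4 E:4  edges: 0-p->0 1-p->0 6-q->0 7-q->0
3. fire R1 via {0↦6, 1↦0, 2↦7}  →  V:2 E:2  edges: 0-p->0 1-p->0
normal form: no rule applies after step 3
NF edges: [(0, 0, 'p'), (1, 0, 'p')]

Answer: p:2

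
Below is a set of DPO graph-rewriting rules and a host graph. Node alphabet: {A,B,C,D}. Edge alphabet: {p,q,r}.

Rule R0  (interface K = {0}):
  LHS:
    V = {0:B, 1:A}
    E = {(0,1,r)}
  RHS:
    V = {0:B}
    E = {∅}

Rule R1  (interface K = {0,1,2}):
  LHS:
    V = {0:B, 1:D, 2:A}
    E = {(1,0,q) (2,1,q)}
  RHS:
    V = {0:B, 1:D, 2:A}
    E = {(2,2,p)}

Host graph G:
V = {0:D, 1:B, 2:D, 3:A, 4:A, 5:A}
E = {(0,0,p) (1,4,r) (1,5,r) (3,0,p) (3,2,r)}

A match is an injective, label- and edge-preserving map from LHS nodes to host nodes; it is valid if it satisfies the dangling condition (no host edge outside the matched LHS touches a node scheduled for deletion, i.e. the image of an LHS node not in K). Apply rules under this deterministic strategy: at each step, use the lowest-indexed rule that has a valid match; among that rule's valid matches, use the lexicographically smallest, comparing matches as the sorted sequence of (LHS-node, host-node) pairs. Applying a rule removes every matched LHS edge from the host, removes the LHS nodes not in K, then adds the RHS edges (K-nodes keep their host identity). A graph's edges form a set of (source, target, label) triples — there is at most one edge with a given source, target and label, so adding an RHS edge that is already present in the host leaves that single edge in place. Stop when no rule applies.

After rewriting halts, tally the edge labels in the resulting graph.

initial: |V|=6 |E|=5  E = 0-p->0 1-r->4 1-r->5 3-p->0 3-r->2
step 1: apply R0 at {0↦1, 1↦4}  → |V|=5 |E|=4  E = 0-p->0 1-r->5 3-p->0 3-r->2
step 2: apply R0 at {0↦1, 1↦5}  → |V|=4 |E|=3  E = 0-p->0 3-p->0 3-r->2
final graph: no rule applies after step 2
NF edges: [(0, 0, 'p'), (3, 0, 'p'), (3, 2, 'r')]

Answer: p:2 r:1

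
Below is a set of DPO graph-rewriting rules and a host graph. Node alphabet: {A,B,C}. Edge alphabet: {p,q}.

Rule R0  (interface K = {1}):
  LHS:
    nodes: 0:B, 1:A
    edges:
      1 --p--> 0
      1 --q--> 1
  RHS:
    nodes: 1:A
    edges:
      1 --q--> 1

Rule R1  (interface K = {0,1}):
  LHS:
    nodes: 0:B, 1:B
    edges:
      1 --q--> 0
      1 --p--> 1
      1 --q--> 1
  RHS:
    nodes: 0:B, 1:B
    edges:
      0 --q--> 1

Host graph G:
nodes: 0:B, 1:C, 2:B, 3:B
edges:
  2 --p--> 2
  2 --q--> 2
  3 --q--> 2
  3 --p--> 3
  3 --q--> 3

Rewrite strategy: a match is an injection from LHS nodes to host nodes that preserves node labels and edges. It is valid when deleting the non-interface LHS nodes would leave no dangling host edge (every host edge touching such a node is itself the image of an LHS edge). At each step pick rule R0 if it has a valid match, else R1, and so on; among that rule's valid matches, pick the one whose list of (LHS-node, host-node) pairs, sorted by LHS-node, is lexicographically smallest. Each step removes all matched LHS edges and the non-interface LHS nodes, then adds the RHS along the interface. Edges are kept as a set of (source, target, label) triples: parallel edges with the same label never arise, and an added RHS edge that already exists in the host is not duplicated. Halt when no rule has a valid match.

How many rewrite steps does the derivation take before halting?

start.  V:4 E:5  edges: 2-p->2 2-q->2 3-q->2 3-p->3 3-q->3
1. fire R1 via {0↦2, 1↦3}  →  V:4 E:3  edges: 2-p->2 2-q->2 2-q->3
2. fire R1 via {0↦3, 1↦2}  →  V:4 E:1  edges: 3-q->2
normal form: no rule applies after step 2

Answer: 2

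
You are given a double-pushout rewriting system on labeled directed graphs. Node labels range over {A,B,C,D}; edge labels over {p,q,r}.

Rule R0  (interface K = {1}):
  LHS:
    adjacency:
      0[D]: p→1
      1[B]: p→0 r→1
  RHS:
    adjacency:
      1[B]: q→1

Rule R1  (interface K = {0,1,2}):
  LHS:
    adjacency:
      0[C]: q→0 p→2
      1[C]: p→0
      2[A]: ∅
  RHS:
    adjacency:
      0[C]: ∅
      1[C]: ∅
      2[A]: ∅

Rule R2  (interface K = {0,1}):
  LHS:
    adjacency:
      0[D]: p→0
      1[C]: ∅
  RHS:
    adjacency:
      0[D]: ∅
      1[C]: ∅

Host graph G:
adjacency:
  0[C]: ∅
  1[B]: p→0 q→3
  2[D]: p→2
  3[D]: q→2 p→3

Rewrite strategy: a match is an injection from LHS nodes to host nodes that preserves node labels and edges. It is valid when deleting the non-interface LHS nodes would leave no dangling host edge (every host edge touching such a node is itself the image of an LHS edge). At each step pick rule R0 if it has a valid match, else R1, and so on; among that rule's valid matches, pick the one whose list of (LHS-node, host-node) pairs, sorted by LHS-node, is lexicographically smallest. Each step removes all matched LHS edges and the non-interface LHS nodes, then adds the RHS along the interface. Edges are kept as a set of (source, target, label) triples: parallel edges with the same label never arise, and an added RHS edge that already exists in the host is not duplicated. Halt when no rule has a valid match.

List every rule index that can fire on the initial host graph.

R0: no valid match — LHS pattern not found
R1: no valid match — LHS pattern not found
R2: 2 valid matches — {0↦2, 1↦0}, {0↦3, 1↦0}

Answer: [R2]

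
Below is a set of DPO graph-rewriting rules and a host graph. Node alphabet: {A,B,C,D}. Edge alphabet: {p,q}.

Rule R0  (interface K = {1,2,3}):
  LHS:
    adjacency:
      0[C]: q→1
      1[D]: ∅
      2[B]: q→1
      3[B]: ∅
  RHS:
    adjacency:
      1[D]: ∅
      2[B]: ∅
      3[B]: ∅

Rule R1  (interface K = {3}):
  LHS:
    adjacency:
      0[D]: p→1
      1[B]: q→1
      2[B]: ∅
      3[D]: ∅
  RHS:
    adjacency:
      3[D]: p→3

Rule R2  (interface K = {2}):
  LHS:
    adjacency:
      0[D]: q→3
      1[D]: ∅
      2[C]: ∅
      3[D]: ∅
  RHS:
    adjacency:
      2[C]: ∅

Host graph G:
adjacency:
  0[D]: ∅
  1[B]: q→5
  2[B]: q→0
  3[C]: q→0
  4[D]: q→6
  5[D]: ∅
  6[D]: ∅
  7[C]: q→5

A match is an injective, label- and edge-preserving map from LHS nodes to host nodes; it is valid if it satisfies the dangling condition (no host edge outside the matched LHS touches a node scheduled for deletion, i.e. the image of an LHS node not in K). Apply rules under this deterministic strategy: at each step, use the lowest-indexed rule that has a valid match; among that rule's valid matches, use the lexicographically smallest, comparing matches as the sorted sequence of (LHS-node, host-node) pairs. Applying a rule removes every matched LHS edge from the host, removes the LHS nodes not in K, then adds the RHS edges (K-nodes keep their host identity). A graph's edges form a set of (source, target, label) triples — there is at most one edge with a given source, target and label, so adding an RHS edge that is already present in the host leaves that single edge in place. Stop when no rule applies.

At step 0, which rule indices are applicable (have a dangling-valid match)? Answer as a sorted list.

R0: 2 valid matches — {0↦3, 1↦0, 2↦2, 3↦1}, {0↦7, 1↦5, 2↦1, 3↦2}
R1: no valid match — LHS pattern not found
R2: no valid match — 4 raw matches, all fail dangling condition

Answer: [R0]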